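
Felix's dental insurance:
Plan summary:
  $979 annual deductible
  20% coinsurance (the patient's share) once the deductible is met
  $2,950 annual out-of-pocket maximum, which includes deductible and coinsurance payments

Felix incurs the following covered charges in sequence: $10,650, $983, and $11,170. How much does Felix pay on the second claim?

Claim 1 — $10,650: deductible takes $979, $9,671 remains; coinsurance $9,671 × 20% = $1,934.20. Cost to patient: $2,913.20. OOP to date $2,913.20.
Claim 2 — $983: deductible met; 20% of $983 = $196.60. That would push OOP to $3,109.80, over the $2,950 cap, so patient pays $2,950 − $2,913.20 = $36.80.

$36.80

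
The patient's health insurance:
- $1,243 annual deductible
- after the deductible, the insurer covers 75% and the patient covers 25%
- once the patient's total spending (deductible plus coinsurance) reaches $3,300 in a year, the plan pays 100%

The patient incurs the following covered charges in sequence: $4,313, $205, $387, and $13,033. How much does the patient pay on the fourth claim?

$1,141.50

Claim 1 ($4,313): $1,243 to deductible, leaving $3,070; 25% of $3,070 = $767.50. Cost to patient: $2,010.50. OOP to date $2,010.50.
Claim 2 ($205): deductible met; 25% of $205 = $51.25. Cost to patient: $51.25. OOP to date $2,061.75.
Claim 3 ($387): 25% coinsurance on $387 = $96.75. Patient pays $96.75; OOP now $2,158.50.
Claim 4 ($13,033): deductible already satisfied, so patient's share is 25% × $13,033 = $3,258.25. Adding that to $2,158.50 gives $5,416.75, past the $3,300 cap; patient pays only $3,300 − $2,158.50 = $1,141.50.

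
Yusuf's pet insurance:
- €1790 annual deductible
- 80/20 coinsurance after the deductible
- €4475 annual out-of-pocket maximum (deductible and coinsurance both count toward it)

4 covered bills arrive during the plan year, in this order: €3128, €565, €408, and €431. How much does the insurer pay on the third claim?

€326.40

Claim 1 — €3128: €1790 finishes the deductible; €1338 goes to coinsurance; 20% of €1338 = €267.60. Owner pays €2057.60; OOP now €2057.60. Insurer: €3128 − €2057.60 = €1070.40.
Claim 2 — €565: 20% coinsurance on €565 = €113. Owner owes €113 (running OOP €2170.60). Insurer: €565 − €113 = €452.
Claim 3 — €408: 20% coinsurance on €408 = €81.60. Owner pays €81.60; OOP now €2252.20. Plan pays €408 − €81.60 = €326.40.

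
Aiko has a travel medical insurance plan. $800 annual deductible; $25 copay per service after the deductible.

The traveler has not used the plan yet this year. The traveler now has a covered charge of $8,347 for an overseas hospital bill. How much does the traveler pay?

Nothing has been paid toward the $800 deductible, so the first $800 of this charge is applied there.
After the $800 deductible portion, $8,347 − $800 = $7,547 is subject to the copay.
Copay on this service: $25.
That puts the traveler's cost at $800 + $25 = $825.

$825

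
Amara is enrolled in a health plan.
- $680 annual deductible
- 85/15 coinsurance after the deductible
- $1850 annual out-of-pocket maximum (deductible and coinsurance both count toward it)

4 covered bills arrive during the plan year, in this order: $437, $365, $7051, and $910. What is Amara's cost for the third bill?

$1057.65

Claim 1 — $437: fully absorbed by the deductible. Patient pays $437; OOP now $437.
Claim 2 — $365: $243 finishes the deductible; $122 goes to coinsurance; 15% of $122 = $18.30. Patient pays $261.30; OOP now $698.30.
Claim 3 — $7051: 15% coinsurance on $7051 = $1057.65. Patient owes $1057.65 (running OOP $1755.95).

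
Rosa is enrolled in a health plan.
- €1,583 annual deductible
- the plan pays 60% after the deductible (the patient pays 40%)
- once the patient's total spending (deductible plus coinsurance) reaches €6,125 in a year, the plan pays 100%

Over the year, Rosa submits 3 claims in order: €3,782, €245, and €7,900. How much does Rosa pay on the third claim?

€3,160

#1 (€3,782): €1,583 to deductible, leaving €2,199; 40% of €2,199 = €879.60. Cost to patient: €2,462.60. OOP to date €2,462.60.
#2 (€245): deductible already satisfied, so patient's share is 40% × €245 = €98. Patient owes €98 (running OOP €2,560.60).
#3 (€7,900): deductible met; 40% of €7,900 = €3,160. Cost to patient: €3,160. OOP to date €5,720.60.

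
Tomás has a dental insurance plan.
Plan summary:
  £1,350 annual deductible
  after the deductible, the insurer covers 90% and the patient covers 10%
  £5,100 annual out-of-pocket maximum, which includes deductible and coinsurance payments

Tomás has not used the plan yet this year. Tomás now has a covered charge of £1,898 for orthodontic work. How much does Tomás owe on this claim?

£1,404.80

The full £1,350 deductible is still open; £1,350 of this bill applies to it.
That leaves £1,898 − £1,350 = £548 for coinsurance.
Patient's 10% share of £548 is £54.80.
So the patient owes £1,350 + £54.80 = £1,404.80 before any cap.
Year-to-date out-of-pocket becomes £0 + £1,404.80 = £1,404.80, still under the £5,100 maximum, so no cap applies.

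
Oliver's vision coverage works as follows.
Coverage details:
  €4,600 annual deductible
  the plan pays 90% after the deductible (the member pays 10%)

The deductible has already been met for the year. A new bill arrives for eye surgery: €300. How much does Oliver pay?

The deductible is already satisfied, so the full bill goes to coinsurance.
10% of €300 = €30 falls to the member.

€30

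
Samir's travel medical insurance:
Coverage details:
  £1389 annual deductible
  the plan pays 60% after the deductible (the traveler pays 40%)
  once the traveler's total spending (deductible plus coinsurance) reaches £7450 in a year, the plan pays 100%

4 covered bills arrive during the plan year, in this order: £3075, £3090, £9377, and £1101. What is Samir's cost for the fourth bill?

Claim 1 — £3075: £1389 to deductible, leaving £1686; coinsurance £1686 × 40% = £674.40. Cost to traveler: £2063.40. OOP to date £2063.40.
Claim 2 — £3090: deductible already satisfied, so traveler's share is 40% × £3090 = £1236. Traveler pays £1236; OOP now £3299.40.
Claim 3 — £9377: 40% coinsurance on £9377 = £3750.80. Traveler owes £3750.80 (running OOP £7050.20).
Claim 4 — £1101: deductible met; 40% of £1101 = £440.40. Adding that to £7050.20 gives £7490.60, past the £7450 cap; traveler pays only £7450 − £7050.20 = £399.80.

£399.80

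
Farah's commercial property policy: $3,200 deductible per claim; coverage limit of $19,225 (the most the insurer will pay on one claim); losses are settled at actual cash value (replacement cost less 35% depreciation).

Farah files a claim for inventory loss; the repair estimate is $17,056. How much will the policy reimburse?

$7,886.40

Depreciate 35%: the covered value is $17,056 × 0.65 = $11,086.40.
After the deductible, $11,086.40 − $3,200 = $7,886.40 remains.
$7,886.40 ≤ $19,225, so the limit doesn't bind; insurer pays $7,886.40.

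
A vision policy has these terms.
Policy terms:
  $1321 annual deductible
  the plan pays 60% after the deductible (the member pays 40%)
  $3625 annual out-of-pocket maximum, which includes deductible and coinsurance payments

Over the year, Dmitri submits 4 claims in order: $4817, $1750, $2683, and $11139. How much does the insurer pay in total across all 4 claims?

$16764

Bill 1, $4817: $1321 to deductible, leaving $3496; member's 40% is $1398.40. Member owes $2719.40 (running OOP $2719.40). Plan pays $4817 − $2719.40 = $2097.60.
Bill 2, $1750: 40% coinsurance on $1750 = $700. Cost to member: $700. OOP to date $3419.40. Insurer: $1750 − $700 = $1050.
Bill 3, $2683: 40% coinsurance on $2683 = $1073.20. That would push OOP to $4492.60, over the $3625 cap, so member pays $3625 − $3419.40 = $205.60. Insurer: $2683 − $205.60 = $2477.40.
Bill 4, $11139: deductible met; 40% of $11139 = $4455.60. OOP would hit $8080.60 > $3625, so the cap limits the member to $3625 − $3625 = $0. Insurer: $11139 − $0 = $11139.
Insurer total = bills − member's total = $20389 − $3625 = $16764.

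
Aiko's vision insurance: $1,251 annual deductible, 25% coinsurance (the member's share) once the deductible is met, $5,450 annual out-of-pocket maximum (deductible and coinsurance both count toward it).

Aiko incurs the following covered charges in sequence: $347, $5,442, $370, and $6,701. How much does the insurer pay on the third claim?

$277.50

#1 ($347): fully absorbed by the deductible. Member owes $347 (running OOP $347). Insurer: $347 − $347 = $0.
#2 ($5,442): $904 finishes the deductible; $4,538 goes to coinsurance; coinsurance $4,538 × 25% = $1,134.50. Member pays $2,038.50; OOP now $2,385.50. Insurer: $5,442 − $2,038.50 = $3,403.50.
#3 ($370): deductible already satisfied, so member's share is 25% × $370 = $92.50. Cost to member: $92.50. OOP to date $2,478. Insurer: $370 − $92.50 = $277.50.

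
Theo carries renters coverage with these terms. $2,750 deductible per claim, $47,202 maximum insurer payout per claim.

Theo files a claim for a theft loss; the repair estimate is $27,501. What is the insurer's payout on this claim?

$24,751

After the deductible, $27,501 − $2,750 = $24,751 remains.
That's under the $47,202 cap, so the insurer reimburses the full $24,751.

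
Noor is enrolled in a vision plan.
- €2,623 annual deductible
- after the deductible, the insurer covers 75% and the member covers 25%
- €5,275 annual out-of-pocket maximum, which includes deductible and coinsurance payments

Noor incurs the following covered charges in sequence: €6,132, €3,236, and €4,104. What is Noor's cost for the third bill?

€965.75

#1 (€6,132): €2,623 finishes the deductible; €3,509 goes to coinsurance; member's 25% is €877.25. Member owes €3,500.25 (running OOP €3,500.25).
#2 (€3,236): 25% coinsurance on €3,236 = €809. Member pays €809; OOP now €4,309.25.
#3 (€4,104): deductible met; 25% of €4,104 = €1,026. Adding that to €4,309.25 gives €5,335.25, past the €5,275 cap; member pays only €5,275 − €4,309.25 = €965.75.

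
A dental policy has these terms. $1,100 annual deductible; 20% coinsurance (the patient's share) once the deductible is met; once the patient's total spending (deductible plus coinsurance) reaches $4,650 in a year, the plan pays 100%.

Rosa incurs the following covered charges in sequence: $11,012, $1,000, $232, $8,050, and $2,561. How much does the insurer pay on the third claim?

$185.60

Claim 1 — $11,012: $1,100 to deductible, leaving $9,912; patient's 20% is $1,982.40. Cost to patient: $3,082.40. OOP to date $3,082.40. Insurer: $11,012 − $3,082.40 = $7,929.60.
Claim 2 — $1,000: deductible already satisfied, so patient's share is 20% × $1,000 = $200. Patient pays $200; OOP now $3,282.40. Plan pays $1,000 − $200 = $800.
Claim 3 — $232: deductible met; 20% of $232 = $46.40. Patient owes $46.40 (running OOP $3,328.80). Plan pays $232 − $46.40 = $185.60.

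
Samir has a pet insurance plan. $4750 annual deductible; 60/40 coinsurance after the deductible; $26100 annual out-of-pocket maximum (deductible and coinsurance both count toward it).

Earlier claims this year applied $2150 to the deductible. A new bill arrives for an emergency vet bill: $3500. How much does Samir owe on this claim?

$2960

Remaining deductible: $4750 − $2150 = $2600.
That leaves $3500 − $2600 = $900 for coinsurance.
Owner's 40% share of $900 is $360.
Owner responsibility before any cap: $2600 + $360 = $2960.
Total out-of-pocket so far would be $2150 + $2960 = $5110, below the $26100 cap — no reduction.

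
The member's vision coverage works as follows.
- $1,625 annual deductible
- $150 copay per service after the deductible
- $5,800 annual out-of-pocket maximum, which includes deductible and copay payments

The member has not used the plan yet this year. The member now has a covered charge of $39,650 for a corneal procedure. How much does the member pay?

The full $1,625 deductible is still open; $1,625 of this bill applies to it.
That leaves $39,650 − $1,625 = $38,025 for the copay.
Copay on this service: $150.
That puts the member's cost at $1,625 + $150 = $1,775 before any cap.
Cumulative spending $0 + $1,775 = $1,775 stays under the $5,800 maximum.

$1,775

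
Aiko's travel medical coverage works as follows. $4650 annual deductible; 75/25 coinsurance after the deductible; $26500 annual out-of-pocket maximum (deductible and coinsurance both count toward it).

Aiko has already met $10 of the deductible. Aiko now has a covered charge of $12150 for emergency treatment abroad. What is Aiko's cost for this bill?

$6517.50

$10 of the $4650 deductible is already met, leaving $4640.
That leaves $12150 − $4640 = $7510 for coinsurance.
25% of $7510 = $1877.50 falls to the traveler.
Traveler responsibility before any cap: $4640 + $1877.50 = $6517.50.
Year-to-date out-of-pocket becomes $10 + $6517.50 = $6527.50, still under the $26500 maximum, so no cap applies.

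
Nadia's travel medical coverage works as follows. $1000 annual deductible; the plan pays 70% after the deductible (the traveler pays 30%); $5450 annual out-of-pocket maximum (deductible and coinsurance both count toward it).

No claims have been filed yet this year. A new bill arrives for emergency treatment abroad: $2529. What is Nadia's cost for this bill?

$1458.70

Deductible not yet touched, so the first $1000 of the bill goes to the deductible.
That leaves $2529 − $1000 = $1529 for coinsurance.
30% of $1529 = $458.70 falls to the traveler.
Traveler responsibility before any cap: $1000 + $458.70 = $1458.70.
Year-to-date out-of-pocket becomes $0 + $1458.70 = $1458.70, still under the $5450 maximum, so no cap applies.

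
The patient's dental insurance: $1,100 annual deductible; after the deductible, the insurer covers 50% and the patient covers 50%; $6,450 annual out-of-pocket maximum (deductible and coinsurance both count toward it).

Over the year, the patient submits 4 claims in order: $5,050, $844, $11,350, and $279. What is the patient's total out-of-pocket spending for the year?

#1 ($5,050): $1,100 to deductible, leaving $3,950; 50% of $3,950 = $1,975. Cost to patient: $3,075. OOP to date $3,075.
#2 ($844): 50% coinsurance on $844 = $422. Patient pays $422; OOP now $3,497.
#3 ($11,350): deductible met; 50% of $11,350 = $5,675. OOP would hit $9,172 > $6,450, so the cap limits the patient to $6,450 − $3,497 = $2,953.
#4 ($279): deductible met; 50% of $279 = $139.50. That would push OOP to $6,589.50, over the $6,450 cap, so patient pays $6,450 − $6,450 = $0.
Total paid by the patient: $3,075 + $422 + $2,953 + $0 = $6,450.

$6,450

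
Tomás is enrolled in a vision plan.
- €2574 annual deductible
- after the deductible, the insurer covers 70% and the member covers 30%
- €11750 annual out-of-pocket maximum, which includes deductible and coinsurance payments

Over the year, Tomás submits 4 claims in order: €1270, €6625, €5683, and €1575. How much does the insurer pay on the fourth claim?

€1102.50

#1 (€1270): entire amount goes to the deductible. Member pays €1270; OOP now €1270. Plan pays €1270 − €1270 = €0.
#2 (€6625): €1304 to deductible, leaving €5321; coinsurance €5321 × 30% = €1596.30. Member owes €2900.30 (running OOP €4170.30). Plan pays €6625 − €2900.30 = €3724.70.
#3 (€5683): deductible met; 30% of €5683 = €1704.90. Cost to member: €1704.90. OOP to date €5875.20. Insurer: €5683 − €1704.90 = €3978.10.
#4 (€1575): 30% coinsurance on €1575 = €472.50. Member pays €472.50; OOP now €6347.70. Plan pays €1575 − €472.50 = €1102.50.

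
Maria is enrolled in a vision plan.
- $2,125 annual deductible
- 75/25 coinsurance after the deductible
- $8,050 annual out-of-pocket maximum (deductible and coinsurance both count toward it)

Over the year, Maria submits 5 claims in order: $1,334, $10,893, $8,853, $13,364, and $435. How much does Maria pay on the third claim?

Claim 1 — $1,334: entire amount goes to the deductible. Cost to member: $1,334. OOP to date $1,334.
Claim 2 — $10,893: deductible takes $791, $10,102 remains; coinsurance $10,102 × 25% = $2,525.50. Cost to member: $3,316.50. OOP to date $4,650.50.
Claim 3 — $8,853: 25% coinsurance on $8,853 = $2,213.25. Cost to member: $2,213.25. OOP to date $6,863.75.

$2,213.25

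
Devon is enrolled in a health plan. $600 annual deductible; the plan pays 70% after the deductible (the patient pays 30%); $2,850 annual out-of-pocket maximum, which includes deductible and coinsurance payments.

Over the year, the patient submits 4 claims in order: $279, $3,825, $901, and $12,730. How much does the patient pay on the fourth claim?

Claim 1 ($279): entire amount goes to the deductible. Patient owes $279 (running OOP $279).
Claim 2 ($3,825): $321 finishes the deductible; $3,504 goes to coinsurance; 30% of $3,504 = $1,051.20. Cost to patient: $1,372.20. OOP to date $1,651.20.
Claim 3 ($901): 30% coinsurance on $901 = $270.30. Cost to patient: $270.30. OOP to date $1,921.50.
Claim 4 ($12,730): deductible already satisfied, so patient's share is 30% × $12,730 = $3,819. Adding that to $1,921.50 gives $5,740.50, past the $2,850 cap; patient pays only $2,850 − $1,921.50 = $928.50.

$928.50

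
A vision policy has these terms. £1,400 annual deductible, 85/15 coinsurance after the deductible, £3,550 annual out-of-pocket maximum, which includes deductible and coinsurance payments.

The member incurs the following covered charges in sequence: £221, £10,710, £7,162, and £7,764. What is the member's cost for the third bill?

£720.35

Bill 1, £221: fully absorbed by the deductible. Member pays £221; OOP now £221.
Bill 2, £10,710: £1,179 to deductible, leaving £9,531; 15% of £9,531 = £1,429.65. Member owes £2,608.65 (running OOP £2,829.65).
Bill 3, £7,162: deductible met; 15% of £7,162 = £1,074.30. That would push OOP to £3,903.95, over the £3,550 cap, so member pays £3,550 − £2,829.65 = £720.35.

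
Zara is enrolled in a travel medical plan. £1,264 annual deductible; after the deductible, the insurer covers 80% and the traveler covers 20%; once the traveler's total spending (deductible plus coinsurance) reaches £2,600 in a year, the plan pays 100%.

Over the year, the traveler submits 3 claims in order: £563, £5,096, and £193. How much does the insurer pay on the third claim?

£154.40

Claim 1 (£563): fully absorbed by the deductible. Traveler pays £563; OOP now £563. Insurer: £563 − £563 = £0.
Claim 2 (£5,096): deductible takes £701, £4,395 remains; coinsurance £4,395 × 20% = £879. Traveler pays £1,580; OOP now £2,143. Insurer: £5,096 − £1,580 = £3,516.
Claim 3 (£193): deductible already satisfied, so traveler's share is 20% × £193 = £38.60. Traveler pays £38.60; OOP now £2,181.60. Insurer: £193 − £38.60 = £154.40.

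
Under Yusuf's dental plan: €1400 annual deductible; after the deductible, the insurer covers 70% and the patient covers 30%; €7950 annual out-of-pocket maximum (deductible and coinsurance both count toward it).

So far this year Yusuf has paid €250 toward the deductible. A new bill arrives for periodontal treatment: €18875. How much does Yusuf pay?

€6467.50

Deductible still to meet: €1400 − €250 = €1150.
The remaining €17725 (= €18875 − €1150) moves to coinsurance.
Coinsurance: €17725 × 30% = €5317.50.
So the patient owes €1150 + €5317.50 = €6467.50 before any cap.
Year-to-date out-of-pocket becomes €250 + €6467.50 = €6717.50, still under the €7950 maximum, so no cap applies.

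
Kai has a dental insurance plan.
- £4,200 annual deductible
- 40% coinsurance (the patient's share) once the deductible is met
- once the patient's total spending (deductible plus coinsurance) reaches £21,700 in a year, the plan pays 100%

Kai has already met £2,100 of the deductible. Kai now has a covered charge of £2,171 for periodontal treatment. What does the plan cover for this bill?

Remaining deductible: £4,200 − £2,100 = £2,100.
That leaves £2,171 − £2,100 = £71 for coinsurance.
40% of £71 = £28.40 falls to the patient.
That puts the patient's cost at £2,100 + £28.40 = £2,128.40 before any cap.
Total out-of-pocket so far would be £2,100 + £2,128.40 = £4,228.40, below the £21,700 cap — no reduction.
The insurer covers the remainder: £2,171 − £2,128.40 = £42.60.

£42.60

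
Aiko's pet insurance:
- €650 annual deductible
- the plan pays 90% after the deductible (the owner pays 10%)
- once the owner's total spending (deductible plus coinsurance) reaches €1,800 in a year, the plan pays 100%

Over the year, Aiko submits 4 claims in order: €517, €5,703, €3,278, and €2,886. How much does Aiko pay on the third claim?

€327.80

Claim 1 — €517: entire amount goes to the deductible. Owner owes €517 (running OOP €517).
Claim 2 — €5,703: deductible takes €133, €5,570 remains; coinsurance €5,570 × 10% = €557. Cost to owner: €690. OOP to date €1,207.
Claim 3 — €3,278: deductible met; 10% of €3,278 = €327.80. Owner pays €327.80; OOP now €1,534.80.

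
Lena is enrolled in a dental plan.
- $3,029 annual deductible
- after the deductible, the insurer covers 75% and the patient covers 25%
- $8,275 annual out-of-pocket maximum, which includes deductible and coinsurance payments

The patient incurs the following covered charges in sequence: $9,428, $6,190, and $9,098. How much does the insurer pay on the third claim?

#1 ($9,428): $3,029 to deductible, leaving $6,399; 25% of $6,399 = $1,599.75. Cost to patient: $4,628.75. OOP to date $4,628.75. Plan pays $9,428 − $4,628.75 = $4,799.25.
#2 ($6,190): deductible met; 25% of $6,190 = $1,547.50. Patient owes $1,547.50 (running OOP $6,176.25). Insurer: $6,190 − $1,547.50 = $4,642.50.
#3 ($9,098): 25% coinsurance on $9,098 = $2,274.50. Adding that to $6,176.25 gives $8,450.75, past the $8,275 cap; patient pays only $8,275 − $6,176.25 = $2,098.75. Plan pays $9,098 − $2,098.75 = $6,999.25.

$6,999.25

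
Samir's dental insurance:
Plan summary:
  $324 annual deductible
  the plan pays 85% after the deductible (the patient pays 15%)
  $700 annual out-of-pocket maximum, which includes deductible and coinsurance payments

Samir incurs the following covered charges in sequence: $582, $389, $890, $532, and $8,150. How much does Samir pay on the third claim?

$133.50

#1 ($582): $324 finishes the deductible; $258 goes to coinsurance; coinsurance $258 × 15% = $38.70. Patient owes $362.70 (running OOP $362.70).
#2 ($389): deductible already satisfied, so patient's share is 15% × $389 = $58.35. Cost to patient: $58.35. OOP to date $421.05.
#3 ($890): deductible already satisfied, so patient's share is 15% × $890 = $133.50. Cost to patient: $133.50. OOP to date $554.55.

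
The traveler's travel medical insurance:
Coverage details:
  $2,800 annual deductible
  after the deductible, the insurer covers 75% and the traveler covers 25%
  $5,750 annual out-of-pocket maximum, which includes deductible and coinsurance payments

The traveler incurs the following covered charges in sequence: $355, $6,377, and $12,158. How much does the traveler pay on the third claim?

Claim 1 ($355): fully absorbed by the deductible. Traveler owes $355 (running OOP $355).
Claim 2 ($6,377): deductible takes $2,445, $3,932 remains; traveler's 25% is $983. Cost to traveler: $3,428. OOP to date $3,783.
Claim 3 ($12,158): deductible already satisfied, so traveler's share is 25% × $12,158 = $3,039.50. OOP would hit $6,822.50 > $5,750, so the cap limits the traveler to $5,750 − $3,783 = $1,967.

$1,967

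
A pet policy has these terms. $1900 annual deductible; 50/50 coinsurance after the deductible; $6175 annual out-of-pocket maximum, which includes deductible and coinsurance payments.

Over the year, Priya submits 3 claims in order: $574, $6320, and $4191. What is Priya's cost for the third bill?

$1778

Claim 1 ($574): entire amount goes to the deductible. Owner pays $574; OOP now $574.
Claim 2 ($6320): $1326 finishes the deductible; $4994 goes to coinsurance; owner's 50% is $2497. Owner owes $3823 (running OOP $4397).
Claim 3 ($4191): deductible met; 50% of $4191 = $2095.50. That would push OOP to $6492.50, over the $6175 cap, so owner pays $6175 − $4397 = $1778.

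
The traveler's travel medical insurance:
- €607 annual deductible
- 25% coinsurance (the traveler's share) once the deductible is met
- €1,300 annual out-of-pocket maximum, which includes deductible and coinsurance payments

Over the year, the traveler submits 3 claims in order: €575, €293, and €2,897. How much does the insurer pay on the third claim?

#1 (€575): entire amount goes to the deductible. Traveler owes €575 (running OOP €575). Plan pays €575 − €575 = €0.
#2 (€293): €32 to deductible, leaving €261; coinsurance €261 × 25% = €65.25. Traveler owes €97.25 (running OOP €672.25). Insurer: €293 − €97.25 = €195.75.
#3 (€2,897): 25% coinsurance on €2,897 = €724.25. Adding that to €672.25 gives €1,396.50, past the €1,300 cap; traveler pays only €1,300 − €672.25 = €627.75. Insurer: €2,897 − €627.75 = €2,269.25.

€2,269.25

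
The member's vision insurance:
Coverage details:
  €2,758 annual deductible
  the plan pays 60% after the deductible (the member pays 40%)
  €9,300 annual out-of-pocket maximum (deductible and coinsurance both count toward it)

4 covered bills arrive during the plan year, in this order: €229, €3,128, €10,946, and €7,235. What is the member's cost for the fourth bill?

€1,924

Claim 1 (€229): entire amount goes to the deductible. Member owes €229 (running OOP €229).
Claim 2 (€3,128): €2,529 finishes the deductible; €599 goes to coinsurance; coinsurance €599 × 40% = €239.60. Member owes €2,768.60 (running OOP €2,997.60).
Claim 3 (€10,946): deductible already satisfied, so member's share is 40% × €10,946 = €4,378.40. Member owes €4,378.40 (running OOP €7,376).
Claim 4 (€7,235): deductible met; 40% of €7,235 = €2,894. Adding that to €7,376 gives €10,270, past the €9,300 cap; member pays only €9,300 − €7,376 = €1,924.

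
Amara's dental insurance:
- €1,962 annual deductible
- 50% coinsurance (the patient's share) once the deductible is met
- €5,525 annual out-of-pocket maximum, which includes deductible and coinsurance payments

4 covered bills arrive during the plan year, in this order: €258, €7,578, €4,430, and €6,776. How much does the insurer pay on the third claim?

€3,804

Claim 1 — €258: entire amount goes to the deductible. Patient pays €258; OOP now €258. Plan pays €258 − €258 = €0.
Claim 2 — €7,578: deductible takes €1,704, €5,874 remains; coinsurance €5,874 × 50% = €2,937. Patient pays €4,641; OOP now €4,899. Insurer: €7,578 − €4,641 = €2,937.
Claim 3 — €4,430: deductible already satisfied, so patient's share is 50% × €4,430 = €2,215. That would push OOP to €7,114, over the €5,525 cap, so patient pays €5,525 − €4,899 = €626. Insurer: €4,430 − €626 = €3,804.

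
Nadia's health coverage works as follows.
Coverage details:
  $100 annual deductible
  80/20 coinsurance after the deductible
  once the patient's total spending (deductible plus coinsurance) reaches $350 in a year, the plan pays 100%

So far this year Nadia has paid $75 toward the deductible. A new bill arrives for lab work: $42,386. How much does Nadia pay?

Deductible still to meet: $100 − $75 = $25.
The remaining $42,361 (= $42,386 − $25) moves to coinsurance.
Patient's 20% share of $42,361 is $8,472.20.
That puts the patient's cost at $25 + $8,472.20 = $8,497.20 before any cap.
Year-to-date out-of-pocket would reach $75 + $8,497.20 = $8,572.20, above the $350 maximum, so the patient pays only $350 − $75 = $275.

$275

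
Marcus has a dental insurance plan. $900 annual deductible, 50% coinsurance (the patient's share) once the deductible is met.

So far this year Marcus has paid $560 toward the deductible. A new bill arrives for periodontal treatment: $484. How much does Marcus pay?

Deductible still to meet: $900 − $560 = $340.
The remaining $144 (= $484 − $340) moves to coinsurance.
Patient's 50% share of $144 is $72.
That puts the patient's cost at $340 + $72 = $412.

$412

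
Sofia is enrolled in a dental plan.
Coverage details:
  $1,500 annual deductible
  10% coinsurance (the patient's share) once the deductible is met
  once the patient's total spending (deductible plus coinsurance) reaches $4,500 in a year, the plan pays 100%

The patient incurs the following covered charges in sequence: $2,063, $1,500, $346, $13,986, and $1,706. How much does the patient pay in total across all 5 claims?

$3,310.10

Bill 1, $2,063: $1,500 finishes the deductible; $563 goes to coinsurance; patient's 10% is $56.30. Patient owes $1,556.30 (running OOP $1,556.30).
Bill 2, $1,500: deductible met; 10% of $1,500 = $150. Patient owes $150 (running OOP $1,706.30).
Bill 3, $346: deductible met; 10% of $346 = $34.60. Cost to patient: $34.60. OOP to date $1,740.90.
Bill 4, $13,986: deductible met; 10% of $13,986 = $1,398.60. Patient pays $1,398.60; OOP now $3,139.50.
Bill 5, $1,706: deductible met; 10% of $1,706 = $170.60. Cost to patient: $170.60. OOP to date $3,310.10.
Summing the patient's payments: $1,556.30 + $150 + $34.60 + $1,398.60 + $170.60 = $3,310.10.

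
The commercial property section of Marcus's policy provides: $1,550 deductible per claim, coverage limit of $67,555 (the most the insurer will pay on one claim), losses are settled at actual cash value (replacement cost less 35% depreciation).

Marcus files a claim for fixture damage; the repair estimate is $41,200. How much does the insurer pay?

$25,230

Actual cash value after 35% depreciation: $41,200 × 65% = $26,780.
Subtract the deductible: $26,780 − $1,550 = $25,230.
That's under the $67,555 cap, so the insurer reimburses the full $25,230.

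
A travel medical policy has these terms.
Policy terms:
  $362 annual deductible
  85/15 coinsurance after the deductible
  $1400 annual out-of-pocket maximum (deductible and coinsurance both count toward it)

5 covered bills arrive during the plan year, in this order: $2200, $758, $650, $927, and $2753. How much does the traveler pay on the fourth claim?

#1 ($2200): deductible takes $362, $1838 remains; traveler's 15% is $275.70. Traveler owes $637.70 (running OOP $637.70).
#2 ($758): deductible already satisfied, so traveler's share is 15% × $758 = $113.70. Traveler pays $113.70; OOP now $751.40.
#3 ($650): deductible already satisfied, so traveler's share is 15% × $650 = $97.50. Traveler owes $97.50 (running OOP $848.90).
#4 ($927): deductible already satisfied, so traveler's share is 15% × $927 = $139.05. Traveler pays $139.05; OOP now $987.95.

$139.05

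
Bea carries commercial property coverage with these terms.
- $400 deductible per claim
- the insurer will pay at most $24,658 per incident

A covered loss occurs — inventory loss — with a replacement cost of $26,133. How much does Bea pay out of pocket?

$1,475

Subtract the deductible: $26,133 − $400 = $25,733.
Since $25,733 > $24,658, the payout is capped at $24,658.
Out of pocket: $26,133 − $24,658 = $1,475.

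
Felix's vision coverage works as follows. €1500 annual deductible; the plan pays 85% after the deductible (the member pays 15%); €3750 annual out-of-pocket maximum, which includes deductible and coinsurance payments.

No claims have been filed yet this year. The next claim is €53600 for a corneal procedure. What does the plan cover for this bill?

Deductible not yet touched, so the first €1500 of the bill goes to the deductible.
The remaining €52100 (= €53600 − €1500) moves to coinsurance.
Member's 15% share of €52100 is €7815.
So the member owes €1500 + €7815 = €9315 before any cap.
Year-to-date out-of-pocket would reach €0 + €9315 = €9315, above the €3750 maximum, so the member pays only €3750 − €0 = €3750.
Insurer pays the balance: €53600 − €3750 = €49850.

€49850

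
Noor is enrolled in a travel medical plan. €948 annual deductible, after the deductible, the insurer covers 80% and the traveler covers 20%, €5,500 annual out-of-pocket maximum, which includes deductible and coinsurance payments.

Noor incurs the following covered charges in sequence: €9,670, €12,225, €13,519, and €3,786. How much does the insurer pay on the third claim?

Claim 1 (€9,670): deductible takes €948, €8,722 remains; 20% of €8,722 = €1,744.40. Cost to traveler: €2,692.40. OOP to date €2,692.40. Plan pays €9,670 − €2,692.40 = €6,977.60.
Claim 2 (€12,225): deductible already satisfied, so traveler's share is 20% × €12,225 = €2,445. Cost to traveler: €2,445. OOP to date €5,137.40. Insurer: €12,225 − €2,445 = €9,780.
Claim 3 (€13,519): 20% coinsurance on €13,519 = €2,703.80. OOP would hit €7,841.20 > €5,500, so the cap limits the traveler to €5,500 − €5,137.40 = €362.60. Insurer: €13,519 − €362.60 = €13,156.40.

€13,156.40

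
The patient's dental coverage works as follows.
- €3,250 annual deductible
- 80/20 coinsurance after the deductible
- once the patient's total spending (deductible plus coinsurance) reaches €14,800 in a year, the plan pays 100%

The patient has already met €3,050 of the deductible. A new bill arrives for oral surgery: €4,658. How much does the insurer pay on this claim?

Remaining deductible: €3,250 − €3,050 = €200.
After the €200 deductible portion, €4,658 − €200 = €4,458 is subject to coinsurance.
Coinsurance: €4,458 × 20% = €891.60.
So the patient owes €200 + €891.60 = €1,091.60 before any cap.
Year-to-date out-of-pocket becomes €3,050 + €1,091.60 = €4,141.60, still under the €14,800 maximum, so no cap applies.
The plan picks up €4,658 − €1,091.60 = €3,566.40.

€3,566.40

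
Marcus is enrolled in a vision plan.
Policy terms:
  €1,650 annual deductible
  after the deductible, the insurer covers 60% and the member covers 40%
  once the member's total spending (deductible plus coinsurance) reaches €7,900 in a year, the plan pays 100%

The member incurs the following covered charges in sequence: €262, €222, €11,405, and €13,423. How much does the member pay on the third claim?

Claim 1 (€262): all of it applies to the deductible. Member owes €262 (running OOP €262).
Claim 2 (€222): all of it applies to the deductible. Member owes €222 (running OOP €484).
Claim 3 (€11,405): €1,166 finishes the deductible; €10,239 goes to coinsurance; 40% of €10,239 = €4,095.60. Member owes €5,261.60 (running OOP €5,745.60).

€5,261.60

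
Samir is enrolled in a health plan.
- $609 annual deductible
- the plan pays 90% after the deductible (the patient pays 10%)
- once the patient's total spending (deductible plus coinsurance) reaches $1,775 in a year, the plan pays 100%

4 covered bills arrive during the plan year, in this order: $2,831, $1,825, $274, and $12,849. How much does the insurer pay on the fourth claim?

$12,115.10

Claim 1 ($2,831): $609 to deductible, leaving $2,222; patient's 10% is $222.20. Patient owes $831.20 (running OOP $831.20). Insurer: $2,831 − $831.20 = $1,999.80.
Claim 2 ($1,825): deductible met; 10% of $1,825 = $182.50. Patient pays $182.50; OOP now $1,013.70. Plan pays $1,825 − $182.50 = $1,642.50.
Claim 3 ($274): deductible already satisfied, so patient's share is 10% × $274 = $27.40. Cost to patient: $27.40. OOP to date $1,041.10. Insurer: $274 − $27.40 = $246.60.
Claim 4 ($12,849): 10% coinsurance on $12,849 = $1,284.90. That would push OOP to $2,326, over the $1,775 cap, so patient pays $1,775 − $1,041.10 = $733.90. Plan pays $12,849 − $733.90 = $12,115.10.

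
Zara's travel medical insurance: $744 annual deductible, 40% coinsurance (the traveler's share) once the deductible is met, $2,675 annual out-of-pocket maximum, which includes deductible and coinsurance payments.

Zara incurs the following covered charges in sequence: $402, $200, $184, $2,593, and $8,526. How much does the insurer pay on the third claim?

Bill 1, $402: fully absorbed by the deductible. Traveler pays $402; OOP now $402. Plan pays $402 − $402 = $0.
Bill 2, $200: fully absorbed by the deductible. Cost to traveler: $200. OOP to date $602. Insurer: $200 − $200 = $0.
Bill 3, $184: $142 finishes the deductible; $42 goes to coinsurance; traveler's 40% is $16.80. Traveler owes $158.80 (running OOP $760.80). Plan pays $184 − $158.80 = $25.20.

$25.20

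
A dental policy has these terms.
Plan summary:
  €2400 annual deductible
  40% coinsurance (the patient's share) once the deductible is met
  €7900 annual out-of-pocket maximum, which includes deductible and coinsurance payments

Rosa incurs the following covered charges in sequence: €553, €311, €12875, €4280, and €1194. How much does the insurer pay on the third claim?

#1 (€553): fully absorbed by the deductible. Patient pays €553; OOP now €553. Insurer: €553 − €553 = €0.
#2 (€311): all of it applies to the deductible. Cost to patient: €311. OOP to date €864. Plan pays €311 − €311 = €0.
#3 (€12875): €1536 to deductible, leaving €11339; coinsurance €11339 × 40% = €4535.60. Cost to patient: €6071.60. OOP to date €6935.60. Insurer: €12875 − €6071.60 = €6803.40.

€6803.40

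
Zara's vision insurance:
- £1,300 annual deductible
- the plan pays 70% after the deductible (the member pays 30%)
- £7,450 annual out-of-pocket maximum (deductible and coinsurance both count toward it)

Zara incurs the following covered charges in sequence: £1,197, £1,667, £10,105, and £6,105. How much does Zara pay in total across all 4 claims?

£6,632.20

Bill 1, £1,197: entire amount goes to the deductible. Member owes £1,197 (running OOP £1,197).
Bill 2, £1,667: £103 finishes the deductible; £1,564 goes to coinsurance; 30% of £1,564 = £469.20. Member pays £572.20; OOP now £1,769.20.
Bill 3, £10,105: deductible already satisfied, so member's share is 30% × £10,105 = £3,031.50. Cost to member: £3,031.50. OOP to date £4,800.70.
Bill 4, £6,105: 30% coinsurance on £6,105 = £1,831.50. Cost to member: £1,831.50. OOP to date £6,632.20.
Total paid by the member: £1,197 + £572.20 + £3,031.50 + £1,831.50 = £6,632.20.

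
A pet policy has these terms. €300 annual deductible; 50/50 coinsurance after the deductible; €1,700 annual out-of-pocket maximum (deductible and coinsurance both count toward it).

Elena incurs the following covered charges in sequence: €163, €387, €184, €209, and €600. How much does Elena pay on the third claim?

€92

Bill 1, €163: all of it applies to the deductible. Owner owes €163 (running OOP €163).
Bill 2, €387: €137 finishes the deductible; €250 goes to coinsurance; 50% of €250 = €125. Owner pays €262; OOP now €425.
Bill 3, €184: deductible already satisfied, so owner's share is 50% × €184 = €92. Owner owes €92 (running OOP €517).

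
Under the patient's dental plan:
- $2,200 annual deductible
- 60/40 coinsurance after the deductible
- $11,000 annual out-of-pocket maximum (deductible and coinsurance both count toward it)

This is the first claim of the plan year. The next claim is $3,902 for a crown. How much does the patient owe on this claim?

Nothing has been paid toward the $2,200 deductible, so the first $2,200 of this charge is applied there.
The remaining $1,702 (= $3,902 − $2,200) moves to coinsurance.
Coinsurance: $1,702 × 40% = $680.80.
So the patient owes $2,200 + $680.80 = $2,880.80 before any cap.
Cumulative spending $0 + $2,880.80 = $2,880.80 stays under the $11,000 maximum.

$2,880.80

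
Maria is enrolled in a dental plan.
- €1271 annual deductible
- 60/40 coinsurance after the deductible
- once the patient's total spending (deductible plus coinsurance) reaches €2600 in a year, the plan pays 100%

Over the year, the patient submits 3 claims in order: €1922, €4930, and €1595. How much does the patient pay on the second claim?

€1068.60

Claim 1 (€1922): €1271 to deductible, leaving €651; coinsurance €651 × 40% = €260.40. Patient pays €1531.40; OOP now €1531.40.
Claim 2 (€4930): deductible met; 40% of €4930 = €1972. OOP would hit €3503.40 > €2600, so the cap limits the patient to €2600 − €1531.40 = €1068.60.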